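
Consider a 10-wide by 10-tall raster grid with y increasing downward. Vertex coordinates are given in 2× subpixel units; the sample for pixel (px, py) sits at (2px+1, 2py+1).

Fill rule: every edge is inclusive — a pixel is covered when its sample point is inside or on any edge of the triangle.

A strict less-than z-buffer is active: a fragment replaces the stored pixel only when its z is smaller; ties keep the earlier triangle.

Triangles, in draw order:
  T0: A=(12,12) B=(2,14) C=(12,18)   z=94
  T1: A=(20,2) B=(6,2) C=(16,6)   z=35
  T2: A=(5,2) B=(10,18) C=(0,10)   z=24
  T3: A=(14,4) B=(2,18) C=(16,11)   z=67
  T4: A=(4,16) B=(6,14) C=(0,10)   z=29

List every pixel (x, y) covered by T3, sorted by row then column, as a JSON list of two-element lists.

T0:
  2·area = 60  (B↔C swapped to make it positive)
  edge (12, 12)→(12, 18): d=(0,6) inclusive
  edge (12, 18)→(2, 14): d=(-10,-4) inclusive
  edge (2, 14)→(12, 12): d=(10,-2) inclusive
    (8,5)@(17, 11): e=[-30,90,0] → .  [on edge]
    (3,6)@(7, 13): e=[30,30,0] → X  [on edge]
    (4,6)@(9, 13): e=[18,38,4] → X
    (5,6)@(11, 13): e=[6,46,8] → X
    (6,6)@(13, 13): e=[-6,54,12] → .
    (2,7)@(5, 15): e=[42,2,16] → X
    (6,7)@(13, 15): e=[-6,34,32] → .
    (2,8)@(5, 17): e=[42,-18,36] → .
    (3,8)@(7, 17): e=[30,-10,40] → .
    (4,8)@(9, 17): e=[18,-2,44] → .
    (5,8)@(11, 17): e=[6,6,48] → X
    (6,8)@(13, 17): e=[-6,14,52] → .
  covered (8 px):
    . . . . . . . . . .
    . . . . . . . . . .
    . . . . . . . . . .
    . . . . . . . . . .
    . . . . . . . . . .
    . . . . . . . . . .
    . . . X X X . . . .
    . . X X X X . . . .
    . . . . . X . . . .
    . . . . . . . . . .
T1:
  2·area = 56  (B↔C swapped to make it positive)
  edge (20, 2)→(16, 6): d=(-4,4) inclusive
  edge (16, 6)→(6, 2): d=(-10,-4) inclusive
  edge (6, 2)→(20, 2): d=(14,0) inclusive
    (4,1)@(9, 3): e=[40,2,14] → X
    (5,1)@(11, 3): e=[32,10,14] → X
    (6,1)@(13, 3): e=[24,18,14] → X
    (7,1)@(15, 3): e=[16,26,14] → X
    (8,1)@(17, 3): e=[8,34,14] → X
    (9,1)@(19, 3): e=[0,42,14] → X  [on edge]
    (4,2)@(9, 5): e=[32,-18,42] → .
    (5,2)@(11, 5): e=[24,-10,42] → .
    (6,2)@(13, 5): e=[16,-2,42] → .
    (7,2)@(15, 5): e=[8,6,42] → X
    (8,2)@(17, 5): e=[0,14,42] → X  [on edge]
    (9,2)@(19, 5): e=[-8,22,42] → .
    (7,3)@(15, 7): e=[0,-14,70] → .  [on edge]
    (6,4)@(13, 9): e=[0,-42,98] → .  [on edge]
    (5,5)@(11, 11): e=[0,-70,126] → .  [on edge]
    (4,6)@(9, 13): e=[0,-98,154] → .  [on edge]
    (3,7)@(7, 15): e=[0,-126,182] → .  [on edge]
    (2,8)@(5, 17): e=[0,-154,210] → .  [on edge]
    (1,9)@(3, 19): e=[0,-182,238] → .  [on edge]
  covered (8 px):
    . . . . . . . . . .
    . . . . X X X X X X
    . . . . . . . X X .
    . . . . . . . . . .
    . . . . . . . . . .
    . . . . . . . . . .
    . . . . . . . . . .
    . . . . . . . . . .
    . . . . . . . . . .
    . . . . . . . . . .
T2:
  2·area = 120
  edge (5, 2)→(10, 18): d=(5,16) inclusive
  edge (10, 18)→(0, 10): d=(-10,-8) inclusive
  edge (0, 10)→(5, 2): d=(5,-8) inclusive
    (2,1)@(5, 3): e=[5,110,5] → X
    (3,1)@(7, 3): e=[-27,126,21] → .
    (2,2)@(5, 5): e=[15,90,15] → X
    (3,2)@(7, 5): e=[-17,106,31] → .
    (1,3)@(3, 7): e=[57,54,9] → X
    (3,3)@(7, 7): e=[-7,86,41] → .
    (0,4)@(1, 9): e=[99,18,3] → X
    (3,4)@(7, 9): e=[3,66,51] → X
    (4,4)@(9, 9): e=[-29,82,67] → .
    (0,5)@(1, 11): e=[109,-2,13] → .
    (1,5)@(3, 11): e=[77,14,29] → X
    (4,5)@(9, 11): e=[-19,62,77] → .
  covered (16 px):
    . . . . . . . . . .
    . . X . . . . . . .
    . . X . . . . . . .
    . X X . . . . . . .
    X X X X . . . . . .
    . X X X . . . . . .
    . . X X . . . . . .
    . . . X X . . . . .
    . . . . X . . . . .
    . . . . . . . . . .
T3:
  2·area = 112  (B↔C swapped to make it positive)
  edge (14, 4)→(16, 11): d=(2,7) inclusive
  edge (16, 11)→(2, 18): d=(-14,7) inclusive
  edge (2, 18)→(14, 4): d=(12,-14) inclusive
    (6,3)@(13, 7): e=[13,77,22] → X
    (7,3)@(15, 7): e=[-1,63,50] → .
    (5,4)@(11, 9): e=[31,63,18] → X
    (7,4)@(15, 9): e=[3,35,74] → X
    (8,4)@(17, 9): e=[-11,21,102] → .
    (4,5)@(9, 11): e=[49,49,14] → X
    (8,5)@(17, 11): e=[-7,-7,126] → .
    (3,6)@(7, 13): e=[67,35,10] → X
    (6,6)@(13, 13): e=[25,-7,94] → .
    (7,6)@(15, 13): e=[11,-21,122] → .
    (2,7)@(5, 15): e=[85,21,6] → X
    (4,7)@(9, 15): e=[57,-7,62] → .
  covered (14 px):
    . . . . . . . . . .
    . . . . . . . . . .
    . . . . . . . . . .
    . . . . . . X . . .
    . . . . . X X X . .
    . . . . X X X X . .
    . . . X X X . . . .
    . . X X . . . . . .
    . X . . . . . . . .
    . . . . . . . . . .
T4:
  2·area = 20  (B↔C swapped to make it positive)
  edge (4, 16)→(0, 10): d=(-4,-6) inclusive
  edge (0, 10)→(6, 14): d=(6,4) inclusive
  edge (6, 14)→(4, 16): d=(-2,2) inclusive
    (9,0)@(19, 1): e=[150,-130,0] → .  [on edge]
    (8,1)@(17, 3): e=[130,-110,0] → .  [on edge]
    (7,2)@(15, 5): e=[110,-90,0] → .  [on edge]
    (6,3)@(13, 7): e=[90,-70,0] → .  [on edge]
    (5,4)@(11, 9): e=[70,-50,0] → .  [on edge]
    (0,5)@(1, 11): e=[2,2,16] → X
    (1,5)@(3, 11): e=[14,-6,12] → .
    (4,5)@(9, 11): e=[50,-30,0] → .  [on edge]
    (0,6)@(1, 13): e=[-6,14,12] → .
    (1,6)@(3, 13): e=[6,6,8] → X
    (2,6)@(5, 13): e=[18,-2,4] → .
    (3,6)@(7, 13): e=[30,-10,0] → .  [on edge]
    (2,7)@(5, 15): e=[10,10,0] → X  [on edge]
    (1,8)@(3, 17): e=[-10,30,0] → .  [on edge]
    (0,9)@(1, 19): e=[-30,50,0] → .  [on edge]
  covered (3 px):
    . . . . . . . . . .
    . . . . . . . . . .
    . . . . . . . . . .
    . . . . . . . . . .
    . . . . . . . . . .
    X . . . . . . . . .
    . X . . . . . . . .
    . . X . . . . . . .
    . . . . . . . . . .
    . . . . . . . . . .

Result: [[6,3],[5,4],[6,4],[7,4],[4,5],[5,5],[6,5],[7,5],[3,6],[4,6],[5,6],[2,7],[3,7],[1,8]]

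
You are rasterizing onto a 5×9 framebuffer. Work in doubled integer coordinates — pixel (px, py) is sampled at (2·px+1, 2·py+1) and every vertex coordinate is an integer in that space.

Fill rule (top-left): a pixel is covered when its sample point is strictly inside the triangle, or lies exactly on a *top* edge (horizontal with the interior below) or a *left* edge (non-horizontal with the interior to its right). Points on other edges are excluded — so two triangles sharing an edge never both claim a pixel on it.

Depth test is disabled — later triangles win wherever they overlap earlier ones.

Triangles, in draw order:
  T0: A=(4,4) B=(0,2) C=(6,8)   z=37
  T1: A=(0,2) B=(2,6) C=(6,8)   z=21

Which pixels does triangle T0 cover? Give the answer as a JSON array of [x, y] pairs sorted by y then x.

T0:
  2·area = 12  (B↔C swapped to make it positive)
  edge (4, 4)→(6, 8): d=(2,4) right/bottom  bias=-1
  edge (6, 8)→(0, 2): d=(-6,-6) top-left  bias=+0
  edge (0, 2)→(4, 4): d=(4,2) right/bottom  bias=-1
    (0,1)@(1, 3): e=[10,0,2] → #  [on edge]
    (1,1)@(3, 3): e=[2,12,-2] → ·
    (0,2)@(1, 5): e=[14,-12,10] → ·
    (1,2)@(3, 5): e=[6,0,6] → #  [on edge]
    (2,2)@(5, 5): e=[-2,12,2] → ·
    (1,3)@(3, 7): e=[10,-12,14] → ·
    (2,3)@(5, 7): e=[2,0,10] → #  [on edge]
    (3,3)@(7, 7): e=[-6,12,6] → ·
    (2,4)@(5, 9): e=[6,-12,18] → ·
    (3,4)@(7, 9): e=[-2,0,14] → ·  [on edge]
    (4,5)@(9, 11): e=[-6,0,18] → ·  [on edge]
  covered (3 px):
    · · · · ·
    # · · · ·
    · # · · ·
    · · # · ·
    · · · · ·
    · · · · ·
    · · · · ·
    · · · · ·
    · · · · ·
T1:
  2·area = 12  (B↔C swapped to make it positive)
  edge (0, 2)→(6, 8): d=(6,6) right/bottom  bias=-1
  edge (6, 8)→(2, 6): d=(-4,-2) top-left  bias=+0
  edge (2, 6)→(0, 2): d=(-2,-4) top-left  bias=+0
    (0,1)@(1, 3): e=[0,10,2] → ·  [on edge]
    (1,2)@(3, 5): e=[0,6,6] → ·  [on edge]
    (2,3)@(5, 7): e=[0,2,10] → ·  [on edge]
    (3,4)@(7, 9): e=[0,-2,14] → ·  [on edge]
    (4,5)@(9, 11): e=[0,-6,18] → ·  [on edge]
  covered (0 px):
    · · · · ·
    · · · · ·
    · · · · ·
    · · · · ·
    · · · · ·
    · · · · ·
    · · · · ·
    · · · · ·
    · · · · ·

Result: [[0,1],[1,2],[2,3]]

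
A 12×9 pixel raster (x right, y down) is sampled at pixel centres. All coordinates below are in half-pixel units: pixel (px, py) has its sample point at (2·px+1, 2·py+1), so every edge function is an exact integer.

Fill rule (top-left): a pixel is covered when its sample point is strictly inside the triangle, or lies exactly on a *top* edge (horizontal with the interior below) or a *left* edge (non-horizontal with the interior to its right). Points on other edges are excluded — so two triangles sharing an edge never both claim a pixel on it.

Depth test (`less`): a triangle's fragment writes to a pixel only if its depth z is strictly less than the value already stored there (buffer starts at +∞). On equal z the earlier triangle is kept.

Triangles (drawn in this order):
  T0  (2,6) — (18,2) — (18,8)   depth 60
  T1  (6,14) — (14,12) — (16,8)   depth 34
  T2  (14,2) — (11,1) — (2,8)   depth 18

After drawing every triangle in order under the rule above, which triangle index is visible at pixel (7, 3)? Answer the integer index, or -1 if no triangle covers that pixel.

T0:
  2·area = 96
  edge (2, 6)→(18, 2): d=(16,-4) top-left  bias=+0
  edge (18, 2)→(18, 8): d=(0,6) right/bottom  bias=-1
  edge (18, 8)→(2, 6): d=(-16,-2) top-left  bias=+0
    (7,1)@(15, 3): e=[4,18,74] → X
    (8,1)@(17, 3): e=[12,6,78] → X
    (9,1)@(19, 3): e=[20,-6,82] → .
    (3,2)@(7, 5): e=[4,66,26] → X
    (4,2)@(9, 5): e=[12,54,30] → X
    (5,2)@(11, 5): e=[20,42,34] → X
    (6,2)@(13, 5): e=[28,30,38] → X
    (9,2)@(19, 5): e=[52,-6,50] → .
    (3,3)@(7, 7): e=[36,66,-6] → .
    (4,3)@(9, 7): e=[44,54,-2] → .
    (5,3)@(11, 7): e=[52,42,2] → X
    (9,3)@(19, 7): e=[84,-6,18] → .
  covered (12 px):
    . . . . . . . . . . . .
    . . . . . . . X X . . .
    . . . X X X X X X . . .
    . . . . . X X X X . . .
    . . . . . . . . . . . .
    . . . . . . . . . . . .
    . . . . . . . . . . . .
    . . . . . . . . . . . .
    . . . . . . . . . . . .
T1:
  2·area = 28  (B↔C swapped to make it positive)
  edge (6, 14)→(16, 8): d=(10,-6) top-left  bias=+0
  edge (16, 8)→(14, 12): d=(-2,4) right/bottom  bias=-1
  edge (14, 12)→(6, 14): d=(-8,2) right/bottom  bias=-1
    (10,2)@(21, 5): e=[0,-14,42] → .  [on edge]
    (7,4)@(15, 9): e=[4,2,22] → X
    (8,4)@(17, 9): e=[16,-6,18] → .
    (5,5)@(11, 11): e=[0,14,14] → X  [on edge]
    (6,5)@(13, 11): e=[12,6,10] → X
    (7,5)@(15, 11): e=[24,-2,6] → .
    (4,6)@(9, 13): e=[8,18,2] → X
    (5,6)@(11, 13): e=[20,10,-2] → .
    (6,6)@(13, 13): e=[32,2,-6] → .
    (4,7)@(9, 15): e=[28,14,-14] → .
    (0,8)@(1, 17): e=[0,42,-14] → .  [on edge]
  covered (4 px):
    . . . . . . . . . . . .
    . . . . . . . . . . . .
    . . . . . . . . . . . .
    . . . . . . . . . . . .
    . . . . . . . X . . . .
    . . . . . X X . . . . .
    . . . . X . . . . . . .
    . . . . . . . . . . . .
    . . . . . . . . . . . .
T2:
  2·area = 30  (B↔C swapped to make it positive)
  edge (14, 2)→(2, 8): d=(-12,6) right/bottom  bias=-1
  edge (2, 8)→(11, 1): d=(9,-7) top-left  bias=+0
  edge (11, 1)→(14, 2): d=(3,1) right/bottom  bias=-1
    (5,0)@(11, 1): e=[30,0,0] → .  [on edge]
    (4,1)@(9, 3): e=[18,4,8] → X
    (5,1)@(11, 3): e=[6,18,6] → X
    (6,1)@(13, 3): e=[-6,32,4] → .
    (8,1)@(17, 3): e=[-30,60,0] → .  [on edge]
    (3,2)@(7, 5): e=[6,8,16] → X
    (4,2)@(9, 5): e=[-6,22,14] → .
    (5,2)@(11, 5): e=[-18,36,12] → .
    (11,2)@(23, 5): e=[-90,120,0] → .  [on edge]
    (3,3)@(7, 7): e=[-18,26,22] → .
  covered (3 px):
    . . . . . . . . . . . .
    . . . . X X . . . . . .
    . . . X . . . . . . . .
    . . . . . . . . . . . .
    . . . . . . . . . . . .
    . . . . . . . . . . . .
    . . . . . . . . . . . .
    . . . . . . . . . . . .
    . . . . . . . . . . . .

Z-buffer (winner per pixel, '.' = empty):
  . . . . . . . . . . . .
  . . . . 2 2 . 0 0 . . .
  . . . 2 0 0 0 0 0 . . .
  . . . . . 0 0 0 0 . . .
  . . . . . . . 1 . . . .
  . . . . . 1 1 . . . . .
  . . . . 1 . . . . . . .
  . . . . . . . . . . . .
  . . . . . . . . . . . .

Answer: 0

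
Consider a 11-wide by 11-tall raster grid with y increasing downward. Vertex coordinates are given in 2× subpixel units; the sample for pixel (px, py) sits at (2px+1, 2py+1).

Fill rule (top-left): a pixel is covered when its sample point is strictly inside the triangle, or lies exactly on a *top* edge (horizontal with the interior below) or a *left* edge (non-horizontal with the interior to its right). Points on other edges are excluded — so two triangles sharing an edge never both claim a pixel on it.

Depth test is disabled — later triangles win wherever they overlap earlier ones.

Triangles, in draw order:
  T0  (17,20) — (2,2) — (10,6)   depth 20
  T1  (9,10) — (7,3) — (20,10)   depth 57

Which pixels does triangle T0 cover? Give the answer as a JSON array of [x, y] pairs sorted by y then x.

T0:
  2·area = 84
  edge (17, 20)→(2, 2): d=(-15,-18) top-left  bias=+0
  edge (2, 2)→(10, 6): d=(8,4) right/bottom  bias=-1
  edge (10, 6)→(17, 20): d=(7,14) right/bottom  bias=-1
    (1,1)@(3, 3): e=[3,4,77] → X
    (2,1)@(5, 3): e=[39,-4,49] → .
    (1,2)@(3, 5): e=[-27,20,91] → .
    (2,2)@(5, 5): e=[9,12,63] → X
    (3,2)@(7, 5): e=[45,4,35] → X
    (4,2)@(9, 5): e=[81,-4,7] → .
    (2,3)@(5, 7): e=[-21,28,77] → .
    (3,3)@(7, 7): e=[15,20,49] → X
    (4,3)@(9, 7): e=[51,12,21] → X
    (5,3)@(11, 7): e=[87,4,-7] → .
    (3,4)@(7, 9): e=[-15,36,63] → .
    (4,4)@(9, 9): e=[21,28,35] → X
  covered (11 px):
    . . . . . . . . . . .
    . X . . . . . . . . .
    . . X X . . . . . . .
    . . . X X . . . . . .
    . . . . X X . . . . .
    . . . . . X . . . . .
    . . . . . . X . . . .
    . . . . . . X . . . .
    . . . . . . . X . . .
    . . . . . . . . . . .
    . . . . . . . . . . .
T1:
  2·area = 77
  edge (9, 10)→(7, 3): d=(-2,-7) top-left  bias=+0
  edge (7, 3)→(20, 10): d=(13,7) right/bottom  bias=-1
  edge (20, 10)→(9, 10): d=(-11,0) right/bottom  bias=-1
    (3,1)@(7, 3): e=[0,0,77] → .  [on edge]
    (4,2)@(9, 5): e=[10,12,55] → X
    (5,2)@(11, 5): e=[24,-2,55] → .
    (4,3)@(9, 7): e=[6,38,33] → X
    (5,3)@(11, 7): e=[20,24,33] → X
    (6,3)@(13, 7): e=[34,10,33] → X
    (7,3)@(15, 7): e=[48,-4,33] → .
    (4,4)@(9, 9): e=[2,64,11] → X
    (7,4)@(15, 9): e=[44,22,11] → X
    (8,4)@(17, 9): e=[58,8,11] → X
    (9,4)@(19, 9): e=[72,-6,11] → .
    (4,5)@(9, 11): e=[-2,90,-11] → .
    (5,8)@(11, 17): e=[0,154,-77] → .  [on edge]
  covered (9 px):
    . . . . . . . . . . .
    . . . . . . . . . . .
    . . . . X . . . . . .
    . . . . X X X . . . .
    . . . . X X X X X . .
    . . . . . . . . . . .
    . . . . . . . . . . .
    . . . . . . . . . . .
    . . . . . . . . . . .
    . . . . . . . . . . .
    . . . . . . . . . . .

Final: [[1,1],[2,2],[3,2],[3,3],[4,3],[4,4],[5,4],[5,5],[6,6],[6,7],[7,8]]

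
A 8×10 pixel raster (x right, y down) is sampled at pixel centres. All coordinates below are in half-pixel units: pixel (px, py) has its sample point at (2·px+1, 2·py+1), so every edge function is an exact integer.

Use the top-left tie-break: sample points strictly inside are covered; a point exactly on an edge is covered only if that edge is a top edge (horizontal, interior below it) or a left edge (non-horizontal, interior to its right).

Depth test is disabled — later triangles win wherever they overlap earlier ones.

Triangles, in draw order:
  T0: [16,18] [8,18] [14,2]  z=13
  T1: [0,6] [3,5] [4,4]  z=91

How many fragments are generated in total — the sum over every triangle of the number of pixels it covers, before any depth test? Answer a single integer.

T0:
  2·area = 128
  edge (16, 18)→(8, 18): d=(-8,0) right/bottom  bias=-1
  edge (8, 18)→(14, 2): d=(6,-16) top-left  bias=+0
  edge (14, 2)→(16, 18): d=(2,16) right/bottom  bias=-1
    (6,2)@(13, 5): e=[104,2,22] → █
    (7,2)@(15, 5): e=[104,34,-10] → ·
    (6,3)@(13, 7): e=[88,14,26] → █
    (7,3)@(15, 7): e=[88,46,-6] → ·
    (6,4)@(13, 9): e=[72,26,30] → █
    (7,4)@(15, 9): e=[72,58,-2] → ·
    (5,5)@(11, 11): e=[56,6,66] → █
    (7,5)@(15, 11): e=[56,70,2] → █
    (5,6)@(11, 13): e=[40,18,70] → █
    (5,7)@(11, 15): e=[24,30,74] → █
    (4,8)@(9, 17): e=[8,10,110] → █
    (4,9)@(9, 19): e=[-8,22,114] → ·
  covered (16 px):
    · · · · · · · ·
    · · · · · · · ·
    · · · · · · █ ·
    · · · · · · █ ·
    · · · · · · █ ·
    · · · · · █ █ █
    · · · · · █ █ █
    · · · · · █ █ █
    · · · · █ █ █ █
    · · · · · · · ·
T1:
  2·area = 2  (B↔C swapped to make it positive)
  edge (0, 6)→(4, 4): d=(4,-2) top-left  bias=+0
  edge (4, 4)→(3, 5): d=(-1,1) right/bottom  bias=-1
  edge (3, 5)→(0, 6): d=(-3,1) right/bottom  bias=-1
    (3,0)@(7, 1): e=[-6,0,8] → ·  [on edge]
    (7,0)@(15, 1): e=[10,-8,0] → ·  [on edge]
    (2,1)@(5, 3): e=[-2,0,4] → ·  [on edge]
    (4,1)@(9, 3): e=[6,-4,0] → ·  [on edge]
    (1,2)@(3, 5): e=[2,0,0] → ·  [on edge]
    (0,3)@(1, 7): e=[6,0,-4] → ·  [on edge]
  covered (0 px):
    · · · · · · · ·
    · · · · · · · ·
    · · · · · · · ·
    · · · · · · · ·
    · · · · · · · ·
    · · · · · · · ·
    · · · · · · · ·
    · · · · · · · ·
    · · · · · · · ·
    · · · · · · · ·

Result: 16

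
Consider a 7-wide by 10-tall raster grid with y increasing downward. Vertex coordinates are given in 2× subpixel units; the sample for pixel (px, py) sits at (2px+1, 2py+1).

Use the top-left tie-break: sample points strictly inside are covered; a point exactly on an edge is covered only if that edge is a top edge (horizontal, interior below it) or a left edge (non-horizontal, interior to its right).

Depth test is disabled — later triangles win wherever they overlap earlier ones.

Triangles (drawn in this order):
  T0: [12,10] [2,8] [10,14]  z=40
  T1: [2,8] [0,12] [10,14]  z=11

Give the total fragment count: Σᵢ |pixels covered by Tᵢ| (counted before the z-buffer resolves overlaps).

T0:
  2·area = 44  (B↔C swapped to make it positive)
  edge (12, 10)→(10, 14): d=(-2,4) right/bottom  bias=-1
  edge (10, 14)→(2, 8): d=(-8,-6) top-left  bias=+0
  edge (2, 8)→(12, 10): d=(10,2) right/bottom  bias=-1
    (2,4)@(5, 9): e=[30,10,4] → #
    (3,4)@(7, 9): e=[22,22,0] → ·  [on edge]
    (2,5)@(5, 11): e=[26,-6,24] → ·
    (3,5)@(7, 11): e=[18,6,20] → #
    (4,5)@(9, 11): e=[10,18,16] → #
    (5,5)@(11, 11): e=[2,30,12] → #
    (6,5)@(13, 11): e=[-6,42,8] → ·
    (3,6)@(7, 13): e=[14,-10,40] → ·
    (4,6)@(9, 13): e=[6,2,36] → #
    (5,6)@(11, 13): e=[-2,14,32] → ·
    (4,7)@(9, 15): e=[2,-14,56] → ·
  covered (5 px):
    · · · · · · ·
    · · · · · · ·
    · · · · · · ·
    · · · · · · ·
    · · # · · · ·
    · · · # # # ·
    · · · · # · ·
    · · · · · · ·
    · · · · · · ·
    · · · · · · ·
T1:
  2·area = 44  (B↔C swapped to make it positive)
  edge (2, 8)→(10, 14): d=(8,6) right/bottom  bias=-1
  edge (10, 14)→(0, 12): d=(-10,-2) top-left  bias=+0
  edge (0, 12)→(2, 8): d=(2,-4) top-left  bias=+0
    (1,4)@(3, 9): e=[2,36,6] → #
    (2,4)@(5, 9): e=[-10,40,14] → ·
    (0,5)@(1, 11): e=[30,12,2] → #
    (2,5)@(5, 11): e=[6,20,18] → #
    (3,5)@(7, 11): e=[-6,24,26] → ·
    (0,6)@(1, 13): e=[46,-8,6] → ·
    (1,6)@(3, 13): e=[34,-4,14] → ·
    (2,6)@(5, 13): e=[22,0,22] → #  [on edge]
    (3,6)@(7, 13): e=[10,4,30] → #
    (4,6)@(9, 13): e=[-2,8,38] → ·
    (2,7)@(5, 15): e=[38,-20,26] → ·
    (3,7)@(7, 15): e=[26,-16,34] → ·
  covered (6 px):
    · · · · · · ·
    · · · · · · ·
    · · · · · · ·
    · · · · · · ·
    · # · · · · ·
    # # # · · · ·
    · · # # · · ·
    · · · · · · ·
    · · · · · · ·
    · · · · · · ·

Result: 11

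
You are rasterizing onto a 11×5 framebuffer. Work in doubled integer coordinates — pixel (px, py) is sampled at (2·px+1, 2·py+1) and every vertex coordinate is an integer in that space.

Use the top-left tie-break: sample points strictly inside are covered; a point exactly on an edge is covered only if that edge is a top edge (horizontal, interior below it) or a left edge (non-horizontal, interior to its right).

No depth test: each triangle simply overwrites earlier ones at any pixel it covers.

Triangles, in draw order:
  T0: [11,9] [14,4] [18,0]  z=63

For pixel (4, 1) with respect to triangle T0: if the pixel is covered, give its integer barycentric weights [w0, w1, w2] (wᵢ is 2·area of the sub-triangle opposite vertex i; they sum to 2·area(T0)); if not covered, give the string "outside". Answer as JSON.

T0:
  2·area = 8
  edge (11, 9)→(14, 4): d=(3,-5) top-left  bias=+0
  edge (14, 4)→(18, 0): d=(4,-4) top-left  bias=+0
  edge (18, 0)→(11, 9): d=(-7,9) right/bottom  bias=-1
    (8,0)@(17, 1): e=[6,0,2] → █  [on edge]
    (9,0)@(19, 1): e=[16,8,-16] → ·
    (7,1)@(15, 3): e=[2,0,6] → █  [on edge]
    (8,1)@(17, 3): e=[12,8,-12] → ·
    (6,2)@(13, 5): e=[-2,0,10] → ·  [on edge]
    (7,2)@(15, 5): e=[8,8,-8] → ·
    (5,3)@(11, 7): e=[-6,0,14] → ·  [on edge]
    (4,4)@(9, 9): e=[-10,0,18] → ·  [on edge]
    (5,4)@(11, 9): e=[0,8,0] → ·  [on edge]
  covered (2 px):
    · · · · · · · · █ · ·
    · · · · · · · █ · · ·
    · · · · · · · · · · ·
    · · · · · · · · · · ·
    · · · · · · · · · · ·

Result: "outside"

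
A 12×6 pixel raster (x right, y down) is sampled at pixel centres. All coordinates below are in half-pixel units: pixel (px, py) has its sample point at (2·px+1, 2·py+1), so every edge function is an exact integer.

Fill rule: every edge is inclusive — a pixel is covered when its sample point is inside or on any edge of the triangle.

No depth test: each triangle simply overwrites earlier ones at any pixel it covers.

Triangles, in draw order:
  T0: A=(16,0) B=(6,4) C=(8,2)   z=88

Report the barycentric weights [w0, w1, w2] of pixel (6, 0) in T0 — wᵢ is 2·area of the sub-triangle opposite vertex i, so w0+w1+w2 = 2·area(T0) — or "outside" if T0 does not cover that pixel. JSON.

T0:
  2·area = 12
  edge (16, 0)→(6, 4): d=(-10,4) inclusive
  edge (6, 4)→(8, 2): d=(2,-2) inclusive
  edge (8, 2)→(16, 0): d=(8,-2) inclusive
    (4,0)@(9, 1): e=[18,0,-6] → .  [on edge]
    (6,0)@(13, 1): e=[2,8,2] → X
    (7,0)@(15, 1): e=[-6,12,6] → .
    (3,1)@(7, 3): e=[6,0,6] → X  [on edge]
    (4,1)@(9, 3): e=[-2,4,10] → .
    (6,1)@(13, 3): e=[-18,12,18] → .
    (2,2)@(5, 5): e=[-6,0,18] → .  [on edge]
    (3,2)@(7, 5): e=[-14,4,22] → .
    (1,3)@(3, 7): e=[-18,0,30] → .  [on edge]
    (0,4)@(1, 9): e=[-30,0,42] → .  [on edge]
  covered (2 px):
    . . . . . . X . . . . .
    . . . X . . . . . . . .
    . . . . . . . . . . . .
    . . . . . . . . . . . .
    . . . . . . . . . . . .
    . . . . . . . . . . . .

Answer: [8,2,2]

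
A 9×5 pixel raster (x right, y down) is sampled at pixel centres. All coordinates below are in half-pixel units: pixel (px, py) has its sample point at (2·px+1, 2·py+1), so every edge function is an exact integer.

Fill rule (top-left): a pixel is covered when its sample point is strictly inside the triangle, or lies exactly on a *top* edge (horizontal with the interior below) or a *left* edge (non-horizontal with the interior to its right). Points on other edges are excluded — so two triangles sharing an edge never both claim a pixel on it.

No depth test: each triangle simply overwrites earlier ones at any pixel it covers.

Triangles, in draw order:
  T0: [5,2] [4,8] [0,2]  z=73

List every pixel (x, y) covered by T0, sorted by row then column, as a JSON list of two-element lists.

T0:
  2·area = 30
  edge (5, 2)→(4, 8): d=(-1,6) right/bottom  bias=-1
  edge (4, 8)→(0, 2): d=(-4,-6) top-left  bias=+0
  edge (0, 2)→(5, 2): d=(5,0) top-left  bias=+0
    (0,1)@(1, 3): e=[23,2,5] → X
    (1,1)@(3, 3): e=[11,14,5] → X
    (2,1)@(5, 3): e=[-1,26,5] → .
    (0,2)@(1, 5): e=[21,-6,15] → .
    (1,2)@(3, 5): e=[9,6,15] → X
    (2,2)@(5, 5): e=[-3,18,15] → .
    (1,3)@(3, 7): e=[7,-2,25] → .
  covered (3 px):
    . . . . . . . . .
    X X . . . . . . .
    . X . . . . . . .
    . . . . . . . . .
    . . . . . . . . .

Answer: [[0,1],[1,1],[1,2]]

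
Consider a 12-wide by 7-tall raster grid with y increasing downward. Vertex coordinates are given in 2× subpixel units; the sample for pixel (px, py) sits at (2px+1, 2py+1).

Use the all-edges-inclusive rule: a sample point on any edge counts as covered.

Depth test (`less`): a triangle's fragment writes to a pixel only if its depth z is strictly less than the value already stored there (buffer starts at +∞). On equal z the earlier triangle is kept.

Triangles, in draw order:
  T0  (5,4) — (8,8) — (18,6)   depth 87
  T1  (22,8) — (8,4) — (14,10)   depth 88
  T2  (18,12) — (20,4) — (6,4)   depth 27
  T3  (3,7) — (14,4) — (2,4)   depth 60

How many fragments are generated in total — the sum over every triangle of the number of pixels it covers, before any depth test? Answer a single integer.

T0:
  2·area = 46  (B↔C swapped to make it positive)
  edge (5, 4)→(18, 6): d=(13,2) inclusive
  edge (18, 6)→(8, 8): d=(-10,2) inclusive
  edge (8, 8)→(5, 4): d=(-3,-4) inclusive
    (3,2)@(7, 5): e=[9,32,5] → X
    (4,2)@(9, 5): e=[5,28,13] → X
    (5,2)@(11, 5): e=[1,24,21] → X
    (6,2)@(13, 5): e=[-3,20,29] → .
    (11,2)@(23, 5): e=[-23,0,69] → .  [on edge]
    (3,3)@(7, 7): e=[35,12,-1] → .
    (4,3)@(9, 7): e=[31,8,7] → X
    (6,3)@(13, 7): e=[23,0,23] → X  [on edge]
    (7,3)@(15, 7): e=[19,-4,31] → .
    (1,4)@(3, 9): e=[69,0,-23] → .  [on edge]
    (4,4)@(9, 9): e=[57,-12,1] → .
    (5,4)@(11, 9): e=[53,-16,9] → .
  covered (6 px):
    . . . . . . . . . . . .
    . . . . . . . . . . . .
    . . . X X X . . . . . .
    . . . . X X X . . . . .
    . . . . . . . . . . . .
    . . . . . . . . . . . .
    . . . . . . . . . . . .
T1:
  2·area = 60  (B↔C swapped to make it positive)
  edge (22, 8)→(14, 10): d=(-8,2) inclusive
  edge (14, 10)→(8, 4): d=(-6,-6) inclusive
  edge (8, 4)→(22, 8): d=(14,4) inclusive
    (2,0)@(5, 1): e=[90,0,-30] → .  [on edge]
    (3,1)@(7, 3): e=[70,0,-10] → .  [on edge]
    (4,2)@(9, 5): e=[50,0,10] → X  [on edge]
    (5,2)@(11, 5): e=[46,12,2] → X
    (6,2)@(13, 5): e=[42,24,-6] → .
    (4,3)@(9, 7): e=[34,-12,38] → .
    (5,3)@(11, 7): e=[30,0,30] → X  [on edge]
    (6,3)@(13, 7): e=[26,12,22] → X
    (7,3)@(15, 7): e=[22,24,14] → X
    (8,3)@(17, 7): e=[18,36,6] → X
    (9,3)@(19, 7): e=[14,48,-2] → .
    (5,4)@(11, 9): e=[14,-12,58] → .
    (6,4)@(13, 9): e=[10,0,50] → X  [on edge]
    (7,5)@(15, 11): e=[-10,0,70] → .  [on edge]
    (8,6)@(17, 13): e=[-30,0,90] → .  [on edge]
  covered (9 px):
    . . . . . . . . . . . .
    . . . . . . . . . . . .
    . . . . X X . . . . . .
    . . . . . X X X X . . .
    . . . . . . X X X . . .
    . . . . . . . . . . . .
    . . . . . . . . . . . .
T2:
  2·area = 112  (B↔C swapped to make it positive)
  edge (18, 12)→(6, 4): d=(-12,-8) inclusive
  edge (6, 4)→(20, 4): d=(14,0) inclusive
  edge (20, 4)→(18, 12): d=(-2,8) inclusive
    (4,2)@(9, 5): e=[12,14,86] → X
    (5,2)@(11, 5): e=[28,14,70] → X
    (6,2)@(13, 5): e=[44,14,54] → X
    (7,2)@(15, 5): e=[60,14,38] → X
    (8,2)@(17, 5): e=[76,14,22] → X
    (9,2)@(19, 5): e=[92,14,6] → X
    (10,2)@(21, 5): e=[108,14,-10] → .
    (4,3)@(9, 7): e=[-12,42,82] → .
    (5,3)@(11, 7): e=[4,42,66] → X
    (10,3)@(21, 7): e=[84,42,-14] → .
    (5,4)@(11, 9): e=[-20,70,62] → .
    (6,4)@(13, 9): e=[-4,70,46] → .
  covered (14 px):
    . . . . . . . . . . . .
    . . . . . . . . . . . .
    . . . . X X X X X X . .
    . . . . . X X X X X . .
    . . . . . . . X X . . .
    . . . . . . . . X . . .
    . . . . . . . . . . . .
T3:
  2·area = 36  (B↔C swapped to make it positive)
  edge (3, 7)→(2, 4): d=(-1,-3) inclusive
  edge (2, 4)→(14, 4): d=(12,0) inclusive
  edge (14, 4)→(3, 7): d=(-11,3) inclusive
    (0,0)@(1, 1): e=[0,-36,72] → .  [on edge]
    (1,2)@(3, 5): e=[2,12,22] → X
    (2,2)@(5, 5): e=[8,12,16] → X
    (3,2)@(7, 5): e=[14,12,10] → X
    (4,2)@(9, 5): e=[20,12,4] → X
    (5,2)@(11, 5): e=[26,12,-2] → .
    (1,3)@(3, 7): e=[0,36,0] → X  [on edge]
    (2,3)@(5, 7): e=[6,36,-6] → .
    (3,3)@(7, 7): e=[12,36,-12] → .
    (4,3)@(9, 7): e=[18,36,-18] → .
    (1,4)@(3, 9): e=[-2,60,-22] → .
    (2,6)@(5, 13): e=[0,108,-72] → .  [on edge]
  covered (5 px):
    . . . . . . . . . . . .
    . . . . . . . . . . . .
    . X X X X . . . . . . .
    . X . . . . . . . . . .
    . . . . . . . . . . . .
    . . . . . . . . . . . .
    . . . . . . . . . . . .

Answer: 34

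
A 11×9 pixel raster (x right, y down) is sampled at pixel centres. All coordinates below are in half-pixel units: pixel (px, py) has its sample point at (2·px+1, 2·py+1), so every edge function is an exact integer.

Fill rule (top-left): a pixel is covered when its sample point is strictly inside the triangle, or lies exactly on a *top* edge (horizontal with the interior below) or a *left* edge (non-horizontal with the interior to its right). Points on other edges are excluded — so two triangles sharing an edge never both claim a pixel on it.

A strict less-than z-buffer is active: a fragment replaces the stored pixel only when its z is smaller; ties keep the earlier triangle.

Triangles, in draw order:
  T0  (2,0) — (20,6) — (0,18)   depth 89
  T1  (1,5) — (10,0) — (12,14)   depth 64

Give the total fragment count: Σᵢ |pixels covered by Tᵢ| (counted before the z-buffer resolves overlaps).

T0:
  2·area = 336
  edge (2, 0)→(20, 6): d=(18,6) right/bottom  bias=-1
  edge (20, 6)→(0, 18): d=(-20,12) right/bottom  bias=-1
  edge (0, 18)→(2, 0): d=(2,-18) top-left  bias=+0
    (1,0)@(3, 1): e=[12,304,20] → █
    (2,0)@(5, 1): e=[0,280,56] → ·  [on edge]
    (1,1)@(3, 3): e=[48,264,24] → █
    (2,1)@(5, 3): e=[36,240,60] → █
    (3,1)@(7, 3): e=[24,216,96] → █
    (4,1)@(9, 3): e=[12,192,132] → █
    (5,1)@(11, 3): e=[0,168,168] → ·  [on edge]
    (1,2)@(3, 5): e=[84,224,28] → █
    (5,2)@(11, 5): e=[36,128,172] → █
    (6,2)@(13, 5): e=[24,104,208] → █
    (7,2)@(15, 5): e=[12,80,244] → █
    (8,2)@(17, 5): e=[0,56,280] → ·  [on edge]
    (0,4)@(1, 9): e=[168,168,0] → █  [on edge]
    (7,4)@(15, 9): e=[84,0,252] → ·  [on edge]
    (2,7)@(5, 15): e=[252,0,84] → ·  [on edge]
  covered (40 px):
    · █ · · · · · · · · ·
    · █ █ █ █ · · · · · ·
    · █ █ █ █ █ █ █ · · ·
    · █ █ █ █ █ █ █ █ · ·
    █ █ █ █ █ █ █ · · · ·
    █ █ █ █ █ █ · · · · ·
    █ █ █ █ · · · · · · ·
    █ █ · · · · · · · · ·
    █ · · · · · · · · · ·
T1:
  2·area = 136
  edge (1, 5)→(10, 0): d=(9,-5) top-left  bias=+0
  edge (10, 0)→(12, 14): d=(2,14) right/bottom  bias=-1
  edge (12, 14)→(1, 5): d=(-11,-9) top-left  bias=+0
    (4,0)@(9, 1): e=[4,16,116] → █
    (5,0)@(11, 1): e=[14,-12,134] → ·
    (2,1)@(5, 3): e=[2,76,58] → █
    (3,1)@(7, 3): e=[12,48,76] → █
    (5,1)@(11, 3): e=[32,-8,112] → ·
    (0,2)@(1, 5): e=[0,136,0] → █  [on edge]
    (1,2)@(3, 5): e=[10,108,18] → █
    (5,2)@(11, 5): e=[50,-4,90] → ·
    (0,3)@(1, 7): e=[18,140,-22] → ·
    (1,3)@(3, 7): e=[28,112,-4] → ·
    (2,3)@(5, 7): e=[38,84,14] → █
    (5,3)@(11, 7): e=[68,0,68] → ·  [on edge]
  covered (18 px):
    · · · · █ · · · · · ·
    · · █ █ █ · · · · · ·
    █ █ █ █ █ · · · · · ·
    · · █ █ █ · · · · · ·
    · · · █ █ █ · · · · ·
    · · · · █ █ · · · · ·
    · · · · · █ · · · · ·
    · · · · · · · · · · ·
    · · · · · · · · · · ·

Result: 58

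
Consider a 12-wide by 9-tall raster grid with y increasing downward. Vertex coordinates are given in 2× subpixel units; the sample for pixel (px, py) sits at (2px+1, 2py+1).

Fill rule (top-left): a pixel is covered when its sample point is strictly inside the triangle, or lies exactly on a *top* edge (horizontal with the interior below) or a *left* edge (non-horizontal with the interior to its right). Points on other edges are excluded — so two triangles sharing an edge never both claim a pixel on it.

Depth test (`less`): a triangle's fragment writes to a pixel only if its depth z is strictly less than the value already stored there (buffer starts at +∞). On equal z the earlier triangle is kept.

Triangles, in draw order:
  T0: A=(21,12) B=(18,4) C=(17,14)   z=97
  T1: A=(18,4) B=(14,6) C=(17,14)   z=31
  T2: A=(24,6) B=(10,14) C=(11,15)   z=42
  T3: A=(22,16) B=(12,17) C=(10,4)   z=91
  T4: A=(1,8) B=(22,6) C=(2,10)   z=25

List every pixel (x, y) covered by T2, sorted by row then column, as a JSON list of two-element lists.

T0:
  2·area = 38  (B↔C swapped to make it positive)
  edge (21, 12)→(17, 14): d=(-4,2) right/bottom  bias=-1
  edge (17, 14)→(18, 4): d=(1,-10) top-left  bias=+0
  edge (18, 4)→(21, 12): d=(3,8) right/bottom  bias=-1
    (9,3)@(19, 7): e=[24,13,1] → X
    (10,3)@(21, 7): e=[20,33,-15] → .
    (9,4)@(19, 9): e=[16,15,7] → X
    (10,4)@(21, 9): e=[12,35,-9] → .
    (9,5)@(19, 11): e=[8,17,13] → X
    (10,5)@(21, 11): e=[4,37,-3] → .
    (11,5)@(23, 11): e=[0,57,-19] → .  [on edge]
    (9,6)@(19, 13): e=[0,19,19] → .  [on edge]
    (7,7)@(15, 15): e=[0,-19,57] → .  [on edge]
    (5,8)@(11, 17): e=[0,-57,95] → .  [on edge]
  covered (3 px):
    . . . . . . . . . . . .
    . . . . . . . . . . . .
    . . . . . . . . . . . .
    . . . . . . . . . X . .
    . . . . . . . . . X . .
    . . . . . . . . . X . .
    . . . . . . . . . . . .
    . . . . . . . . . . . .
    . . . . . . . . . . . .
T1:
  2·area = 38  (B↔C swapped to make it positive)
  edge (18, 4)→(17, 14): d=(-1,10) right/bottom  bias=-1
  edge (17, 14)→(14, 6): d=(-3,-8) top-left  bias=+0
  edge (14, 6)→(18, 4): d=(4,-2) top-left  bias=+0
    (8,2)@(17, 5): e=[9,27,2] → X
    (9,2)@(19, 5): e=[-11,43,6] → .
    (7,3)@(15, 7): e=[27,5,6] → X
    (9,3)@(19, 7): e=[-13,37,14] → .
    (7,4)@(15, 9): e=[25,-1,14] → .
    (8,4)@(17, 9): e=[5,15,18] → X
    (9,4)@(19, 9): e=[-15,31,22] → .
    (8,5)@(17, 11): e=[3,9,26] → X
    (9,5)@(19, 11): e=[-17,25,30] → .
    (8,6)@(17, 13): e=[1,3,34] → X
    (9,6)@(19, 13): e=[-19,19,38] → .
    (8,7)@(17, 15): e=[-1,-3,42] → .
  covered (6 px):
    . . . . . . . . . . . .
    . . . . . . . . . . . .
    . . . . . . . . X . . .
    . . . . . . . X X . . .
    . . . . . . . . X . . .
    . . . . . . . . X . . .
    . . . . . . . . X . . .
    . . . . . . . . . . . .
    . . . . . . . . . . . .
T2:
  2·area = 22  (B↔C swapped to make it positive)
  edge (24, 6)→(11, 15): d=(-13,9) right/bottom  bias=-1
  edge (11, 15)→(10, 14): d=(-1,-1) top-left  bias=+0
  edge (10, 14)→(24, 6): d=(14,-8) top-left  bias=+0
    (0,2)@(1, 5): e=[220,0,-198] → .  [on edge]
    (1,3)@(3, 7): e=[176,0,-154] → .  [on edge]
    (2,4)@(5, 9): e=[132,0,-110] → .  [on edge]
    (9,4)@(19, 9): e=[6,14,2] → X
    (10,4)@(21, 9): e=[-12,16,18] → .
    (3,5)@(7, 11): e=[88,0,-66] → .  [on edge]
    (9,5)@(19, 11): e=[-20,12,30] → .
    (4,6)@(9, 13): e=[44,0,-22] → .  [on edge]
    (6,6)@(13, 13): e=[8,4,10] → X
    (7,6)@(15, 13): e=[-10,6,26] → .
    (5,7)@(11, 15): e=[0,0,22] → .  [on edge]
    (6,7)@(13, 15): e=[-18,2,38] → .
    (6,8)@(13, 17): e=[-44,0,66] → .  [on edge]
  covered (2 px):
    . . . . . . . . . . . .
    . . . . . . . . . . . .
    . . . . . . . . . . . .
    . . . . . . . . . . . .
    . . . . . . . . . X . .
    . . . . . . . . . . . .
    . . . . . . X . . . . .
    . . . . . . . . . . . .
    . . . . . . . . . . . .
T3:
  2·area = 132
  edge (22, 16)→(12, 17): d=(-10,1) right/bottom  bias=-1
  edge (12, 17)→(10, 4): d=(-2,-13) top-left  bias=+0
  edge (10, 4)→(22, 16): d=(12,12) right/bottom  bias=-1
    (3,0)@(7, 1): e=[165,-33,0] → .  [on edge]
    (4,1)@(9, 3): e=[143,-11,0] → .  [on edge]
    (5,2)@(11, 5): e=[121,11,0] → .  [on edge]
    (5,3)@(11, 7): e=[101,7,24] → X
    (6,3)@(13, 7): e=[99,33,0] → .  [on edge]
    (5,4)@(11, 9): e=[81,3,48] → X
    (6,4)@(13, 9): e=[79,29,24] → X
    (7,4)@(15, 9): e=[77,55,0] → .  [on edge]
    (5,5)@(11, 11): e=[61,-1,72] → .
    (6,5)@(13, 11): e=[59,25,48] → X
    (7,5)@(15, 11): e=[57,51,24] → X
    (8,5)@(17, 11): e=[55,77,0] → .  [on edge]
    (9,6)@(19, 13): e=[33,99,0] → .  [on edge]
    (10,7)@(21, 15): e=[11,121,0] → .  [on edge]
    (11,8)@(23, 17): e=[-11,143,0] → .  [on edge]
  covered (12 px):
    . . . . . . . . . . . .
    . . . . . . . . . . . .
    . . . . . . . . . . . .
    . . . . . X . . . . . .
    . . . . . X X . . . . .
    . . . . . . X X . . . .
    . . . . . . X X X . . .
    . . . . . . X X X X . .
    . . . . . . . . . . . .
T4:
  2·area = 44
  edge (1, 8)→(22, 6): d=(21,-2) top-left  bias=+0
  edge (22, 6)→(2, 10): d=(-20,4) right/bottom  bias=-1
  edge (2, 10)→(1, 8): d=(-1,-2) top-left  bias=+0
    (6,3)@(13, 7): e=[3,16,25] → X
    (7,3)@(15, 7): e=[7,8,29] → X
    (8,3)@(17, 7): e=[11,0,33] → .  [on edge]
    (1,4)@(3, 9): e=[25,16,3] → X
    (2,4)@(5, 9): e=[29,8,7] → X
    (3,4)@(7, 9): e=[33,0,11] → .  [on edge]
    (6,4)@(13, 9): e=[45,-24,23] → .
    (7,4)@(15, 9): e=[49,-32,27] → .
    (1,5)@(3, 11): e=[67,-24,1] → .
    (2,5)@(5, 11): e=[71,-32,5] → .
  covered (4 px):
    . . . . . . . . . . . .
    . . . . . . . . . . . .
    . . . . . . . . . . . .
    . . . . . . X X . . . .
    . X X . . . . . . . . .
    . . . . . . . . . . . .
    . . . . . . . . . . . .
    . . . . . . . . . . . .
    . . . . . . . . . . . .

Answer: [[9,4],[6,6]]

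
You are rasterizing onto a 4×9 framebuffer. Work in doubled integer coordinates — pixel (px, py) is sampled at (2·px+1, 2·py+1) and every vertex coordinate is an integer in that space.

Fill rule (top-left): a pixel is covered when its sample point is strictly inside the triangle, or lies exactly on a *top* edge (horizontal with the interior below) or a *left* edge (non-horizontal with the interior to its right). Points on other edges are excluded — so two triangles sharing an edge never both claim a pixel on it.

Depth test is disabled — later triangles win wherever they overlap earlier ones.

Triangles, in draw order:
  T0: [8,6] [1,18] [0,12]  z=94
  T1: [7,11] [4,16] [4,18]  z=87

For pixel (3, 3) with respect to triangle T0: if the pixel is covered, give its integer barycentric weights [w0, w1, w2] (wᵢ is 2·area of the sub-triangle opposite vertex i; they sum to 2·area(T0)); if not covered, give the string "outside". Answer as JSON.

T0:
  2·area = 54
  edge (8, 6)→(1, 18): d=(-7,12) right/bottom  bias=-1
  edge (1, 18)→(0, 12): d=(-1,-6) top-left  bias=+0
  edge (0, 12)→(8, 6): d=(8,-6) top-left  bias=+0
    (3,3)@(7, 7): e=[5,47,2] → #
    (2,4)@(5, 9): e=[15,33,6] → #
    (3,4)@(7, 9): e=[-9,45,18] → ·
    (1,5)@(3, 11): e=[25,19,10] → #
    (3,5)@(7, 11): e=[-23,43,34] → ·
    (0,6)@(1, 13): e=[35,5,14] → #
    (2,6)@(5, 13): e=[-13,29,38] → ·
    (0,7)@(1, 15): e=[21,3,30] → #
    (1,7)@(3, 15): e=[-3,15,42] → ·
    (0,8)@(1, 17): e=[7,1,46] → #
    (1,8)@(3, 17): e=[-17,13,58] → ·
  covered (8 px):
    · · · ·
    · · · ·
    · · · ·
    · · · #
    · · # ·
    · # # ·
    # # · ·
    # · · ·
    # · · ·
T1:
  2·area = 6  (B↔C swapped to make it positive)
  edge (7, 11)→(4, 18): d=(-3,7) right/bottom  bias=-1
  edge (4, 18)→(4, 16): d=(0,-2) top-left  bias=+0
  edge (4, 16)→(7, 11): d=(3,-5) top-left  bias=+0
    (3,5)@(7, 11): e=[0,6,0] → ·  [on edge]
    (2,7)@(5, 15): e=[2,2,2] → #
    (3,7)@(7, 15): e=[-12,6,12] → ·
    (2,8)@(5, 17): e=[-4,2,8] → ·
  covered (1 px):
    · · · ·
    · · · ·
    · · · ·
    · · · ·
    · · · ·
    · · · ·
    · · · ·
    · · # ·
    · · · ·

Result: [47,2,5]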